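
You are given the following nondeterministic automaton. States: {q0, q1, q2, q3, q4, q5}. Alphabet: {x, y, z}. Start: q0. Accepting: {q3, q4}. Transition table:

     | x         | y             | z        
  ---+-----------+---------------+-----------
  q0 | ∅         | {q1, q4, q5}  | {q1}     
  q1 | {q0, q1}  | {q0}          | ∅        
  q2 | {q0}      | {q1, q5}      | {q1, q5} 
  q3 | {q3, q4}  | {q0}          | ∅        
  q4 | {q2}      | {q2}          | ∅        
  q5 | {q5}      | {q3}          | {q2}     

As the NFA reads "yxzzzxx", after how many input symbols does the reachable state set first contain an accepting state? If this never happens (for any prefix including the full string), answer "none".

Start in {q0}.
Read 'y': q0→{q1, q4, q5}; now {q1, q4, q5}.
None of the earlier sets intersect F, but {q1, q4, q5} does.

1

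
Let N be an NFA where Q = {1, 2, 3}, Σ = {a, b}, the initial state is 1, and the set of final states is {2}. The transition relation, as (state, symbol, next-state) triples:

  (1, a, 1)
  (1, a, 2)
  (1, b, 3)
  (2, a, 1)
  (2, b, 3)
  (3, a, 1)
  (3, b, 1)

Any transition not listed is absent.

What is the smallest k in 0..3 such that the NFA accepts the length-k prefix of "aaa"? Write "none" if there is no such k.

1

Start in {1}.
Read 'a': {1} → {1, 2}.
None of the earlier sets intersect F, but {1, 2} does.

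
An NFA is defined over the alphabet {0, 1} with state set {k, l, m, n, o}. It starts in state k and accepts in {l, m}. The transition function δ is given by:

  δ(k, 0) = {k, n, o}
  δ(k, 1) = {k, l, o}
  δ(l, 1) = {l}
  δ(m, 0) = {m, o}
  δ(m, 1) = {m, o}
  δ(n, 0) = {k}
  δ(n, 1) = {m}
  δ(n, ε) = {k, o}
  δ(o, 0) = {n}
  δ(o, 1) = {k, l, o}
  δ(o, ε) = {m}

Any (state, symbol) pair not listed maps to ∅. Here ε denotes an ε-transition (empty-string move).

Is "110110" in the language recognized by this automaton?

Start in {k}.
Read '1': {k} → {k, l, m, o}.
Read '1': {k, l, m, o} → {k, l, m, o}.
Read '0': {k, l, m, o} → {k, m, n, o}.
Read '1': {k, m, n, o} → {k, l, m, o}.
Read '1': {k, l, m, o} → {k, l, m, o}.
Read '0': {k, l, m, o} → {k, m, n, o}.
The final set {k, m, n, o} contains the accepting state m.

Yes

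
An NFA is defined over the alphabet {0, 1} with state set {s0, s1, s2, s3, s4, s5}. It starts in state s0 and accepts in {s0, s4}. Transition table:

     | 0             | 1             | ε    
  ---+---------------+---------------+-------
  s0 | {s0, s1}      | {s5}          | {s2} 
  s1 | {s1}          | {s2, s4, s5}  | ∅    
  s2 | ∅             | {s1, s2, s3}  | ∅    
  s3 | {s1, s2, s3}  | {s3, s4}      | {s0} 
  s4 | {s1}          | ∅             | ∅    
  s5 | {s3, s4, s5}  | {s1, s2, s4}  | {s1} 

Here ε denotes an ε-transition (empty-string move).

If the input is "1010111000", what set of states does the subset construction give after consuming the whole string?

{s0, s1, s2, s3, s4, s5}

Start: ε-closure({s0}) = {s0, s2}.
Read '1': s0→{s5}, s2→{s1, s2, s3}; union {s1, s2, s3, s5}; ε-closure = {s0, s1, s2, s3, s5}.
Read '0': s0→{s0, s1}, s1→{s1}, s2→∅, s3→{s1, s2, s3}, s5→{s3, s4, s5}; now {s0, s1, s2, s3, s4, s5}.
Read '1': s0→{s5}, s1→{s2, s4, s5}, s2→{s1, s2, s3}, s3→{s3, s4}, s4→∅, s5→{s1, s2, s4}; union {s1, s2, s3, s4, s5}; ε-closure = {s0, s1, s2, s3, s4, s5}.
Read '0': s0→{s0, s1}, s1→{s1}, s2→∅, s3→{s1, s2, s3}, s4→{s1}, s5→{s3, s4, s5}; now {s0, s1, s2, s3, s4, s5}.
Read '1': s0→{s5}, s1→{s2, s4, s5}, s2→{s1, s2, s3}, s3→{s3, s4}, s4→∅, s5→{s1, s2, s4}; union {s1, s2, s3, s4, s5}; ε-closure = {s0, s1, s2, s3, s4, s5}.
Read '1': s0→{s5}, s1→{s2, s4, s5}, s2→{s1, s2, s3}, s3→{s3, s4}, s4→∅, s5→{s1, s2, s4}; union {s1, s2, s3, s4, s5}; ε-closure = {s0, s1, s2, s3, s4, s5}.
Read '1': s0→{s5}, s1→{s2, s4, s5}, s2→{s1, s2, s3}, s3→{s3, s4}, s4→∅, s5→{s1, s2, s4}; union {s1, s2, s3, s4, s5}; ε-closure = {s0, s1, s2, s3, s4, s5}.
Read '0': s0→{s0, s1}, s1→{s1}, s2→∅, s3→{s1, s2, s3}, s4→{s1}, s5→{s3, s4, s5}; now {s0, s1, s2, s3, s4, s5}.
Read '0': s0→{s0, s1}, s1→{s1}, s2→∅, s3→{s1, s2, s3}, s4→{s1}, s5→{s3, s4, s5}; now {s0, s1, s2, s3, s4, s5}.
Read '0': s0→{s0, s1}, s1→{s1}, s2→∅, s3→{s1, s2, s3}, s4→{s1}, s5→{s3, s4, s5}; now {s0, s1, s2, s3, s4, s5}.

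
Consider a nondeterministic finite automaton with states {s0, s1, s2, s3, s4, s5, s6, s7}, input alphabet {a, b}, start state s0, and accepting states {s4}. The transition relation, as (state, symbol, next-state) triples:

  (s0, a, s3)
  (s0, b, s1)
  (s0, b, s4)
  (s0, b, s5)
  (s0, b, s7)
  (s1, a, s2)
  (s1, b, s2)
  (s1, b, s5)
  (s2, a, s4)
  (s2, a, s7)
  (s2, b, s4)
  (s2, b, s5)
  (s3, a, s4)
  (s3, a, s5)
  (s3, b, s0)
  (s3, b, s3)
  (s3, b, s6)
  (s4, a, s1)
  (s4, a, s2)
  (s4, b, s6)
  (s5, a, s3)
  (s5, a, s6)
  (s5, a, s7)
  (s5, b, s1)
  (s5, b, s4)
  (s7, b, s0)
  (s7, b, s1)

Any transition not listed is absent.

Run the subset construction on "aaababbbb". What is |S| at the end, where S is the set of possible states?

8

Start in {s0}.
Read 'a': s0→{s3}; now {s3}.
Read 'a': s3→{s4, s5}; now {s4, s5}.
Read 'a': s4→{s1, s2}, s5→{s3, s6, s7}; now {s1, s2, s3, s6, s7}.
Read 'b': s1→{s2, s5}, s2→{s4, s5}, s3→{s0, s3, s6}, s6→∅, s7→{s0, s1}; now {s0, s1, s2, s3, s4, s5, s6}.
Read 'a': s0→{s3}, s1→{s2}, s2→{s4, s7}, s3→{s4, s5}, s4→{s1, s2}, s5→{s3, s6, s7}, s6→∅; now {s1, s2, s3, s4, s5, s6, s7}.
Read 'b': s1→{s2, s5}, s2→{s4, s5}, s3→{s0, s3, s6}, s4→{s6}, s5→{s1, s4}, s6→∅, s7→{s0, s1}; now {s0, s1, s2, s3, s4, s5, s6}.
Read 'b': s0→{s1, s4, s5, s7}, s1→{s2, s5}, s2→{s4, s5}, s3→{s0, s3, s6}, s4→{s6}, s5→{s1, s4}, s6→∅; now {s0, s1, s2, s3, s4, s5, s6, s7}.
Read 'b': s0→{s1, s4, s5, s7}, s1→{s2, s5}, s2→{s4, s5}, s3→{s0, s3, s6}, s4→{s6}, s5→{s1, s4}, s6→∅, s7→{s0, s1}; now {s0, s1, s2, s3, s4, s5, s6, s7}.
Read 'b': s0→{s1, s4, s5, s7}, s1→{s2, s5}, s2→{s4, s5}, s3→{s0, s3, s6}, s4→{s6}, s5→{s1, s4}, s6→∅, s7→{s0, s1}; now {s0, s1, s2, s3, s4, s5, s6, s7}.
That set has 8 states.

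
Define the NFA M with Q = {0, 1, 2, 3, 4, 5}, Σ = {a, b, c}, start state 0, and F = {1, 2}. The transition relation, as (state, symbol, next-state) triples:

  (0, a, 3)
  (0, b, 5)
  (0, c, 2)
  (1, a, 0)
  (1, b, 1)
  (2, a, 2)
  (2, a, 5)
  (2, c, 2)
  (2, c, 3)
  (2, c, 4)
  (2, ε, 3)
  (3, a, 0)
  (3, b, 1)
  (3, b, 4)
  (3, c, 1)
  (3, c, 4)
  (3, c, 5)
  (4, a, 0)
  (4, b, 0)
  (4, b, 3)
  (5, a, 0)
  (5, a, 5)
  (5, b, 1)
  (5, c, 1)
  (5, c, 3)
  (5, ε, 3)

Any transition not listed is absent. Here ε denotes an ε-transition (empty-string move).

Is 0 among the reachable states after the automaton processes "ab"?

Start in {0}.
Read 'a': {0} → {3}.
Read 'b': {3} → {1, 4}.
State 0 is not in {1, 4}.

No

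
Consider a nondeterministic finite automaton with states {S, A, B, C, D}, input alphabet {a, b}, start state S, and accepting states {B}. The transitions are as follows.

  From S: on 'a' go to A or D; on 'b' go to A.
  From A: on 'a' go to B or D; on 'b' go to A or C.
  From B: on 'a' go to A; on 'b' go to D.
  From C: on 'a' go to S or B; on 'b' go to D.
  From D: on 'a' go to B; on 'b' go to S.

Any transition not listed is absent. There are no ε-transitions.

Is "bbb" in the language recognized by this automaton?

No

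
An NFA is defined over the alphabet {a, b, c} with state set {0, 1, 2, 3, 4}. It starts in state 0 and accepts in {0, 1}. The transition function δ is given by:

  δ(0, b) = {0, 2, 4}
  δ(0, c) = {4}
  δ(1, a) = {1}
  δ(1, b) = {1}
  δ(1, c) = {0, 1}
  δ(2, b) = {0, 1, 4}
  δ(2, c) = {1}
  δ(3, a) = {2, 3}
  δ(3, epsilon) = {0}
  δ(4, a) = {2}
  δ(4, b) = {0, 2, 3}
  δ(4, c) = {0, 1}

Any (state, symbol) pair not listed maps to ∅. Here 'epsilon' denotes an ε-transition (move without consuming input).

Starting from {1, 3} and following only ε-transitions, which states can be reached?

Begin with {1, 3}.
ε-move 3 → 0; add 0.

{0, 1, 3}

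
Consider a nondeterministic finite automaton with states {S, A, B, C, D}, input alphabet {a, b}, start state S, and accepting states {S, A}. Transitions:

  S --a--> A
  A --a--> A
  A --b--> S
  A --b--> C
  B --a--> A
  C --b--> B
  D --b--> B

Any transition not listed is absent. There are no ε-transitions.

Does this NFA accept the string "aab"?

Yes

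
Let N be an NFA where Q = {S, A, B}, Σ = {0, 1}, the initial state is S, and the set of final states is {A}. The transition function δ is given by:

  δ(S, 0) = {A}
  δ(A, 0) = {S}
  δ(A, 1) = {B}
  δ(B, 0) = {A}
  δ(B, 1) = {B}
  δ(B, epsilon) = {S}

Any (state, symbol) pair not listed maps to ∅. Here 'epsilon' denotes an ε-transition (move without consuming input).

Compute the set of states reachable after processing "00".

{S}

Start in {S}.
Read '0': S→{A}; now {A}.
Read '0': A→{S}; now {S}.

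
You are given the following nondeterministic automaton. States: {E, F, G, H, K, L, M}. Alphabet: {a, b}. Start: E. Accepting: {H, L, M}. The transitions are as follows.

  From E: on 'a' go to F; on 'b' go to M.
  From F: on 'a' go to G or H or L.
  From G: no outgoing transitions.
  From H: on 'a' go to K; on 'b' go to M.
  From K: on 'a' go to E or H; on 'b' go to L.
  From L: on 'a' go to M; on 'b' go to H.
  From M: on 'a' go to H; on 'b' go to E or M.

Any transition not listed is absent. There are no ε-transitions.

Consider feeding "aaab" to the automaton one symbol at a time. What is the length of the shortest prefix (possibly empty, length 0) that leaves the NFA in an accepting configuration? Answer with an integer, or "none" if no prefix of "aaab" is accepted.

Start in {E}.
Read 'a': {E} → {F}.
Read 'a': {F} → {G, H, L}.
None of the earlier sets intersect F, but {G, H, L} does.

2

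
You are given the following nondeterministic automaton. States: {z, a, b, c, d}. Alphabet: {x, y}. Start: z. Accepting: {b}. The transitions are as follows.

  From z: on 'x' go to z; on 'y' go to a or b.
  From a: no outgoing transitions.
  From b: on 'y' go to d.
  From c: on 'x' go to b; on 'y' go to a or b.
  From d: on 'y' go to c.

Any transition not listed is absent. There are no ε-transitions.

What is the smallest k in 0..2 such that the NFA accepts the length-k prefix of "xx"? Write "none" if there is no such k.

none

Start in {z}.
Read 'x': z→{z}; now {z}.
Read 'x': z→{z}; now {z}.
No reachable set along the way intersects F.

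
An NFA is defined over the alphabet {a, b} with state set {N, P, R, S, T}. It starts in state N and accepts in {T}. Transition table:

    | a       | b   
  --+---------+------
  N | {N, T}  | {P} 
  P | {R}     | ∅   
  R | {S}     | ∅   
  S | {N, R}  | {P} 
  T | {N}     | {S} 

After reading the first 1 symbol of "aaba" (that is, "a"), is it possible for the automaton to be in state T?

Yes

Start in {N}.
Read 'a': {N} → {N, T}.
State T is in {N, T}.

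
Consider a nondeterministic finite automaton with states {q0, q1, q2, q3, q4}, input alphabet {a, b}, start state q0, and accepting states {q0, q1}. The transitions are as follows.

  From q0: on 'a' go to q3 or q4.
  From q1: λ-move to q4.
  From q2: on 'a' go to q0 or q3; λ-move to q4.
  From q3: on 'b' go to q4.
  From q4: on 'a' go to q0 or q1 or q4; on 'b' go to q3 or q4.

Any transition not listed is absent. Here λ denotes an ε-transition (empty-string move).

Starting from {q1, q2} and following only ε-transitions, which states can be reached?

{q1, q2, q4}

Begin with {q1, q2}.
ε-move q1 → q4; add q4.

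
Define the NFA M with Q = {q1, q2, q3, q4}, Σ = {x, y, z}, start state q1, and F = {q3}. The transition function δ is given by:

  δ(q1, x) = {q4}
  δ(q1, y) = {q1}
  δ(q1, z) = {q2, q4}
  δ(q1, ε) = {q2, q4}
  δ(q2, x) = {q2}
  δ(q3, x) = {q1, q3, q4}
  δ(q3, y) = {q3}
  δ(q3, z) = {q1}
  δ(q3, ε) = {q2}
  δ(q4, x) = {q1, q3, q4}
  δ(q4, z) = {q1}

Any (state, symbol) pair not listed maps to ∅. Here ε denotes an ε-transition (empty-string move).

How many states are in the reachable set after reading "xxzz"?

Start: ε-closure({q1}) = {q1, q2, q4}.
Read 'x': {q1, q2, q4} → {q1, q2, q3, q4}.
Read 'x': {q1, q2, q3, q4} → {q1, q2, q3, q4}.
Read 'z': {q1, q2, q3, q4} → {q1, q2, q4}.
Read 'z': {q1, q2, q4} → {q1, q2, q4}.
That set has 3 states.

3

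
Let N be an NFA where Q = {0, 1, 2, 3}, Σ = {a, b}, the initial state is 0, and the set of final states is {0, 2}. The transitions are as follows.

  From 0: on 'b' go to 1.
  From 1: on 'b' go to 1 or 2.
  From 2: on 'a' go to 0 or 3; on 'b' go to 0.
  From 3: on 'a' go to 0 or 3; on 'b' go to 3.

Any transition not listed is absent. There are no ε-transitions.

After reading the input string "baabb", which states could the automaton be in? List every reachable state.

∅

Start in {0}.
Read 'b': 0→{1}; now {1}.
Read 'a': 1→∅; now ∅.
The set is empty and remains empty for the remaining 3 symbols.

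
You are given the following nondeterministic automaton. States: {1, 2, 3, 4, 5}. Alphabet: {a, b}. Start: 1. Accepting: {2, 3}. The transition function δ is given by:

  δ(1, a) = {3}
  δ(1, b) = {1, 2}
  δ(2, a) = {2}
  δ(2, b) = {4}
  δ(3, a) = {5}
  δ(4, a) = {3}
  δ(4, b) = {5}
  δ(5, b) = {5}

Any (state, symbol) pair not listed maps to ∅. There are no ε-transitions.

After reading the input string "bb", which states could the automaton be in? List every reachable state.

Start in {1}.
Read 'b': 1→{1, 2}; now {1, 2}.
Read 'b': 1→{1, 2}, 2→{4}; now {1, 2, 4}.

{1, 2, 4}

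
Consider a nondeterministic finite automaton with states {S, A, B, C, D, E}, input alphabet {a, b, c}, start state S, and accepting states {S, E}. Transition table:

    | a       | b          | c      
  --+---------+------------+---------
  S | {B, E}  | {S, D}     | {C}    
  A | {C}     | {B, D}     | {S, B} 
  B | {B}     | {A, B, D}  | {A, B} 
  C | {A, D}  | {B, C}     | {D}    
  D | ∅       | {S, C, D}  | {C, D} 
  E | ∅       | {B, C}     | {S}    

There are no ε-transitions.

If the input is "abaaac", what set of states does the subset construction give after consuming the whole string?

{S, A, B, C, D}

Start in {S}.
Read 'a': {S} → {B, E}.
Read 'b': {B, E} → {A, B, C, D}.
Read 'a': {A, B, C, D} → {A, B, C, D}.
Read 'a': {A, B, C, D} → {A, B, C, D}.
Read 'a': {A, B, C, D} → {A, B, C, D}.
Read 'c': {A, B, C, D} → {S, A, B, C, D}.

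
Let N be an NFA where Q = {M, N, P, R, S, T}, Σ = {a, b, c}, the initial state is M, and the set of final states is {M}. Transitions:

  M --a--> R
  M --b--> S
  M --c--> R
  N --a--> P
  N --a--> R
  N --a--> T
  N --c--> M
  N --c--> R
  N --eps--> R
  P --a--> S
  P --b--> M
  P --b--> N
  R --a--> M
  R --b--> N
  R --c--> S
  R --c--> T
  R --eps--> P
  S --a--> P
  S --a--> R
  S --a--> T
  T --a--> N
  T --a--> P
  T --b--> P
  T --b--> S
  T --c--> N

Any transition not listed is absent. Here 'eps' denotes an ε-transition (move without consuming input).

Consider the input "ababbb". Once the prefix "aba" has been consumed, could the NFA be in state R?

Start in {M}.
Read 'a': {M} → {P, R}.
Read 'b': {P, R} → {M, N, P, R}.
Read 'a': {M, N, P, R} → {M, P, R, S, T}.
State R is in {M, P, R, S, T}.

Yes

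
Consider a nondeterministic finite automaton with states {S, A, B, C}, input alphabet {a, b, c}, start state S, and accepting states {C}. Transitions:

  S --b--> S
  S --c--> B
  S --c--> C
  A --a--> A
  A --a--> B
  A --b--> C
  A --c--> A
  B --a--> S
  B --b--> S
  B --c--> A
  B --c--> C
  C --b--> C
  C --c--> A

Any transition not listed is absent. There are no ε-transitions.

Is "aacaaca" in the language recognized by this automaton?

No

Start in {S}.
Read 'a': {S} → ∅.
The set is empty and remains empty for the remaining 6 symbols.
The final set ∅ contains no accepting state.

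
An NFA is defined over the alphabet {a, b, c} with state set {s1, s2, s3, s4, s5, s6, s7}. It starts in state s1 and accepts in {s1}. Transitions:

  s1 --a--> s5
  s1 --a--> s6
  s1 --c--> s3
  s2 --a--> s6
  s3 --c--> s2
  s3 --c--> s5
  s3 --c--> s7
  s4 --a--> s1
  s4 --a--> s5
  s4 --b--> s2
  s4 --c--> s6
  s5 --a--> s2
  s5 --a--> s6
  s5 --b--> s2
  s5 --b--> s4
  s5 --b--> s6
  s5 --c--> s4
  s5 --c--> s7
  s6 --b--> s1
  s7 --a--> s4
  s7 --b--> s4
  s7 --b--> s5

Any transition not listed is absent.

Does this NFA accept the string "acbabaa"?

Start in {s1}.
Read 'a': {s1} → {s5, s6}.
Read 'c': {s5, s6} → {s4, s7}.
Read 'b': {s4, s7} → {s2, s4, s5}.
Read 'a': {s2, s4, s5} → {s1, s2, s5, s6}.
Read 'b': {s1, s2, s5, s6} → {s1, s2, s4, s6}.
Read 'a': {s1, s2, s4, s6} → {s1, s5, s6}.
Read 'a': {s1, s5, s6} → {s2, s5, s6}.
The final set {s2, s5, s6} contains no accepting state.

No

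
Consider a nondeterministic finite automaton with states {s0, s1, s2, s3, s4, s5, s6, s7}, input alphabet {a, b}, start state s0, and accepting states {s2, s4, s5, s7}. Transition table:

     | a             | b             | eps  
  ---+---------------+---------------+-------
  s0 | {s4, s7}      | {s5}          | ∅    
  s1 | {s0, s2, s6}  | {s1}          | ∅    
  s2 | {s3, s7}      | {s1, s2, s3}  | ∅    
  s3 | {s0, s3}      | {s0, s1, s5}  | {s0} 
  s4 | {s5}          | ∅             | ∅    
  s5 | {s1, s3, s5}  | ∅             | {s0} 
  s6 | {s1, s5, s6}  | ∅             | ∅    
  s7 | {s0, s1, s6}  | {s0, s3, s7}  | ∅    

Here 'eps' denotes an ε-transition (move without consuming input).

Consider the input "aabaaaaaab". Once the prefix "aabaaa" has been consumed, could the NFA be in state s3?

Yes

Start in {s0}.
Read 'a': {s0} → {s4, s7}.
Read 'a': {s4, s7} → {s0, s1, s5, s6}.
Read 'b': {s0, s1, s5, s6} → {s0, s1, s5}.
Read 'a': {s0, s1, s5} → {s0, s1, s2, s3, s4, s5, s6, s7}.
Read 'a': {s0, s1, s2, s3, s4, s5, s6, s7} → {s0, s1, s2, s3, s4, s5, s6, s7}.
Read 'a': {s0, s1, s2, s3, s4, s5, s6, s7} → {s0, s1, s2, s3, s4, s5, s6, s7}.
State s3 is in {s0, s1, s2, s3, s4, s5, s6, s7}.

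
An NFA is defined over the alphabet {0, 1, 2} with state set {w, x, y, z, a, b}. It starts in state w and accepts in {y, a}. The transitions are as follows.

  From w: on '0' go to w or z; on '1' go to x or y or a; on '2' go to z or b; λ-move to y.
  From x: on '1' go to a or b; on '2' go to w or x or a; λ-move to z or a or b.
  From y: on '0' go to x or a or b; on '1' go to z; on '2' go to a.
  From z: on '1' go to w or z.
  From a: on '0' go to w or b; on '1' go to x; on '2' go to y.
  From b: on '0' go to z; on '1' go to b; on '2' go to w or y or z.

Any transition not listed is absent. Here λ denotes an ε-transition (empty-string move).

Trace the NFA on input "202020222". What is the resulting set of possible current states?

{w, x, y, z, a, b}

Start: ε-closure({w}) = {w, y}.
Read '2': w→{z, b}, y→{a}; now {z, a, b}.
Read '0': z→∅, a→{w, b}, b→{z}; union {w, z, b}; ε-closure = {w, y, z, b}.
Read '2': w→{z, b}, y→{a}, z→∅, b→{w, y, z}; now {w, y, z, a, b}.
Read '0': w→{w, z}, y→{x, a, b}, z→∅, a→{w, b}, b→{z}; union {w, x, z, a, b}; ε-closure = {w, x, y, z, a, b}.
Read '2': w→{z, b}, x→{w, x, a}, y→{a}, z→∅, a→{y}, b→{w, y, z}; now {w, x, y, z, a, b}.
Read '0': w→{w, z}, x→∅, y→{x, a, b}, z→∅, a→{w, b}, b→{z}; union {w, x, z, a, b}; ε-closure = {w, x, y, z, a, b}.
Read '2': w→{z, b}, x→{w, x, a}, y→{a}, z→∅, a→{y}, b→{w, y, z}; now {w, x, y, z, a, b}.
Read '2': w→{z, b}, x→{w, x, a}, y→{a}, z→∅, a→{y}, b→{w, y, z}; now {w, x, y, z, a, b}.
Read '2': w→{z, b}, x→{w, x, a}, y→{a}, z→∅, a→{y}, b→{w, y, z}; now {w, x, y, z, a, b}.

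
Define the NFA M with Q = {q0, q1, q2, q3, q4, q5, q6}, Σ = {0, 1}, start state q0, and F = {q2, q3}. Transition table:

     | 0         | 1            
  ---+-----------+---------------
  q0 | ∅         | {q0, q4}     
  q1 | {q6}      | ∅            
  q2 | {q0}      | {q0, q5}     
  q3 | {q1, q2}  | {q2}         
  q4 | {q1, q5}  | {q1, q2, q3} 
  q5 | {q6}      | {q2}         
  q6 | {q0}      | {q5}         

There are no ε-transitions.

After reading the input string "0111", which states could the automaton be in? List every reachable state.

∅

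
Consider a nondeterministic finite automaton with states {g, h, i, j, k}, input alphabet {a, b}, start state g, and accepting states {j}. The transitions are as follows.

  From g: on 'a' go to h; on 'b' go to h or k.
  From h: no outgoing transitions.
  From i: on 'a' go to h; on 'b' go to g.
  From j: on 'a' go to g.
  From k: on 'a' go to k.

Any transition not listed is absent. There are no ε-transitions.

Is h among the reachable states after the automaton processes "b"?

Yes

Start in {g}.
Read 'b': g→{h, k}; now {h, k}.
State h is in {h, k}.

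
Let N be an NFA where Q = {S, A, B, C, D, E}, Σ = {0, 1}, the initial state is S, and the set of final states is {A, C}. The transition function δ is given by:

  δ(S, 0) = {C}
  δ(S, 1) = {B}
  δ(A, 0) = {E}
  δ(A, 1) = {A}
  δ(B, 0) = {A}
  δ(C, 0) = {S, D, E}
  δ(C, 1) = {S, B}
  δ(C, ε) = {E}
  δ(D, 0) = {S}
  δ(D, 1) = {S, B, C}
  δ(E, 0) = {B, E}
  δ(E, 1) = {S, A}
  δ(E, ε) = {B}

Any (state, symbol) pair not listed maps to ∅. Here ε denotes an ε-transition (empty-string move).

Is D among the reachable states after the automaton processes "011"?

No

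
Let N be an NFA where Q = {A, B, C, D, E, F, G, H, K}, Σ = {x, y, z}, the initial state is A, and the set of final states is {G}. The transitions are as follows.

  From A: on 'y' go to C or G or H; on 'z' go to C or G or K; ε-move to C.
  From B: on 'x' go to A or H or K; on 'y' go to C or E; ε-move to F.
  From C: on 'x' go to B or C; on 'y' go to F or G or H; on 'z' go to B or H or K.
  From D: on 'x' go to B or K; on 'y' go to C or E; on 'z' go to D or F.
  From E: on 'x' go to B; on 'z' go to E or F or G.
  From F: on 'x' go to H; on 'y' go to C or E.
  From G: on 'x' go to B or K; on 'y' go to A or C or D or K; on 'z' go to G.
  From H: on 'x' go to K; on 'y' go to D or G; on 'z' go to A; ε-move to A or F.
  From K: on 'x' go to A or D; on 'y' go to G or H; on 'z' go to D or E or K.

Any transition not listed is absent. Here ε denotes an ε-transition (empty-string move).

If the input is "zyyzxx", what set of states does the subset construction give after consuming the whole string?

Start: ε-closure({A}) = {A, C}.
Read 'z': A→{C, G, K}, C→{B, H, K}; union {B, C, G, H, K}; ε-closure = {A, B, C, F, G, H, K}.
Read 'y': A→{C, G, H}, B→{C, E}, C→{F, G, H}, F→{C, E}, G→{A, C, D, K}, H→{D, G}, K→{G, H}; now {A, C, D, E, F, G, H, K}.
Read 'y': A→{C, G, H}, C→{F, G, H}, D→{C, E}, E→∅, F→{C, E}, G→{A, C, D, K}, H→{D, G}, K→{G, H}; now {A, C, D, E, F, G, H, K}.
Read 'z': A→{C, G, K}, C→{B, H, K}, D→{D, F}, E→{E, F, G}, F→∅, G→{G}, H→{A}, K→{D, E, K}; now {A, B, C, D, E, F, G, H, K}.
Read 'x': A→∅, B→{A, H, K}, C→{B, C}, D→{B, K}, E→{B}, F→{H}, G→{B, K}, H→{K}, K→{A, D}; union {A, B, C, D, H, K}; ε-closure = {A, B, C, D, F, H, K}.
Read 'x': A→∅, B→{A, H, K}, C→{B, C}, D→{B, K}, F→{H}, H→{K}, K→{A, D}; union {A, B, C, D, H, K}; ε-closure = {A, B, C, D, F, H, K}.

{A, B, C, D, F, H, K}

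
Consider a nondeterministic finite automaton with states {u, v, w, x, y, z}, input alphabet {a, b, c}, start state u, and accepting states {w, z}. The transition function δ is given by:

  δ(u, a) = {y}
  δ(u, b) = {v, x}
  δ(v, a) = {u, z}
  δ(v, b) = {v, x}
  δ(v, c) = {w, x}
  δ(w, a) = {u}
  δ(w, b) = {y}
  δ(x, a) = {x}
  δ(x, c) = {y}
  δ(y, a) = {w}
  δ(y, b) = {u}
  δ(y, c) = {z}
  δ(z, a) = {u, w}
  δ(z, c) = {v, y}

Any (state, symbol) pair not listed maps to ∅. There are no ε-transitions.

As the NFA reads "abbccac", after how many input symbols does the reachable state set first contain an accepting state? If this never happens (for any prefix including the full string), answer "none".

Start in {u}.
Read 'a': u→{y}; now {y}.
Read 'b': y→{u}; now {u}.
Read 'b': u→{v, x}; now {v, x}.
Read 'c': v→{w, x}, x→{y}; now {w, x, y}.
None of the earlier sets intersect F, but {w, x, y} does.

4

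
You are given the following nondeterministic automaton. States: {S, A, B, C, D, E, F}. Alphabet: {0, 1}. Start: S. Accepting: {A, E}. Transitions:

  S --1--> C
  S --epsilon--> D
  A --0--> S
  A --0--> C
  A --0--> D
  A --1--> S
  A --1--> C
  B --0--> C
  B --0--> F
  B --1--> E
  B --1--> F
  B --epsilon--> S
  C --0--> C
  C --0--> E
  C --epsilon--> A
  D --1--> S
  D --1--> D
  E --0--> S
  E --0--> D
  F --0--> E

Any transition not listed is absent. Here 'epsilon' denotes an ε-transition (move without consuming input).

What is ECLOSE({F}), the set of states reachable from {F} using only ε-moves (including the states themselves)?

{F}

Begin with {F}.
No ε-moves leave this set, so the closure equals the set itself.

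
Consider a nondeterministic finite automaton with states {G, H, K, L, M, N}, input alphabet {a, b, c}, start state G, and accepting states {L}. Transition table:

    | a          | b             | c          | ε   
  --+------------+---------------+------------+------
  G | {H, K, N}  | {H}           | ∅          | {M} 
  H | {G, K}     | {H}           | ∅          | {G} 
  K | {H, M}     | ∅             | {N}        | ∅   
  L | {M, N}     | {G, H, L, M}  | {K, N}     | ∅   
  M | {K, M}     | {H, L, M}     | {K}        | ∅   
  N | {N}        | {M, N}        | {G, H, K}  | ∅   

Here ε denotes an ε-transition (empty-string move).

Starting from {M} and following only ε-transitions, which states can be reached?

{M}

Begin with {M}.
No ε-moves leave this set, so the closure equals the set itself.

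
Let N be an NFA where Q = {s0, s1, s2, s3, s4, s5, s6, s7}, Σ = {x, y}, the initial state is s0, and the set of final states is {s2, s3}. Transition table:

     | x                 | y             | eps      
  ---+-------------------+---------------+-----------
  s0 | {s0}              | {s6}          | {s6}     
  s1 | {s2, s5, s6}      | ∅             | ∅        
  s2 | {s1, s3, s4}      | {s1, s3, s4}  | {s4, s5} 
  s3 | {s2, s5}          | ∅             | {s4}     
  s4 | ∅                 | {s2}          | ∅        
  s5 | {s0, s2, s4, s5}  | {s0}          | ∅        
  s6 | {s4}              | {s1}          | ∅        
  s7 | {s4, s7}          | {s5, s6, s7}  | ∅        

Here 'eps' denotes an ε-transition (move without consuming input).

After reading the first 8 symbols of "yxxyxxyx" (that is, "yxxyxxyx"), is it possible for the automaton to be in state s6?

Start: ε-closure({s0}) = {s0, s6}.
Read 'y': s0→{s6}, s6→{s1}; now {s1, s6}.
Read 'x': s1→{s2, s5, s6}, s6→{s4}; now {s2, s4, s5, s6}.
Read 'x': s2→{s1, s3, s4}, s4→∅, s5→{s0, s2, s4, s5}, s6→{s4}; union {s0, s1, s2, s3, s4, s5}; ε-closure = {s0, s1, s2, s3, s4, s5, s6}.
Read 'y': s0→{s6}, s1→∅, s2→{s1, s3, s4}, s3→∅, s4→{s2}, s5→{s0}, s6→{s1}; union {s0, s1, s2, s3, s4, s6}; ε-closure = {s0, s1, s2, s3, s4, s5, s6}.
Read 'x': s0→{s0}, s1→{s2, s5, s6}, s2→{s1, s3, s4}, s3→{s2, s5}, s4→∅, s5→{s0, s2, s4, s5}, s6→{s4}; now {s0, s1, s2, s3, s4, s5, s6}.
Read 'x': s0→{s0}, s1→{s2, s5, s6}, s2→{s1, s3, s4}, s3→{s2, s5}, s4→∅, s5→{s0, s2, s4, s5}, s6→{s4}; now {s0, s1, s2, s3, s4, s5, s6}.
Read 'y': s0→{s6}, s1→∅, s2→{s1, s3, s4}, s3→∅, s4→{s2}, s5→{s0}, s6→{s1}; union {s0, s1, s2, s3, s4, s6}; ε-closure = {s0, s1, s2, s3, s4, s5, s6}.
Read 'x': s0→{s0}, s1→{s2, s5, s6}, s2→{s1, s3, s4}, s3→{s2, s5}, s4→∅, s5→{s0, s2, s4, s5}, s6→{s4}; now {s0, s1, s2, s3, s4, s5, s6}.
State s6 is in {s0, s1, s2, s3, s4, s5, s6}.

Yes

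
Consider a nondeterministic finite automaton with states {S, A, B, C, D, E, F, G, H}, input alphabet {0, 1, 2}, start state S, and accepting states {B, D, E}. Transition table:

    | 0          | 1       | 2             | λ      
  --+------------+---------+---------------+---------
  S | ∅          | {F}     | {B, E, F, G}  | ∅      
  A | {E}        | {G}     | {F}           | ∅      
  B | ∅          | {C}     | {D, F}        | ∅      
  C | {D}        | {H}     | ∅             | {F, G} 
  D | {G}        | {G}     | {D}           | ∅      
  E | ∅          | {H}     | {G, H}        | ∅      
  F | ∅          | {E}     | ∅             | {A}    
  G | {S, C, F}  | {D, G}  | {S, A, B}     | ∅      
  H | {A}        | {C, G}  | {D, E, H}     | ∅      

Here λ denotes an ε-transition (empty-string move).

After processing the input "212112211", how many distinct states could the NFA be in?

7

Start in {S}.
Read '2': S→{B, E, F, G}; union {B, E, F, G}; ε-closure = {A, B, E, F, G}.
Read '1': A→{G}, B→{C}, E→{H}, F→{E}, G→{D, G}; union {C, D, E, G, H}; ε-closure = {A, C, D, E, F, G, H}.
Read '2': A→{F}, C→∅, D→{D}, E→{G, H}, F→∅, G→{S, A, B}, H→{D, E, H}; now {S, A, B, D, E, F, G, H}.
Read '1': S→{F}, A→{G}, B→{C}, D→{G}, E→{H}, F→{E}, G→{D, G}, H→{C, G}; union {C, D, E, F, G, H}; ε-closure = {A, C, D, E, F, G, H}.
Read '1': A→{G}, C→{H}, D→{G}, E→{H}, F→{E}, G→{D, G}, H→{C, G}; union {C, D, E, G, H}; ε-closure = {A, C, D, E, F, G, H}.
Read '2': A→{F}, C→∅, D→{D}, E→{G, H}, F→∅, G→{S, A, B}, H→{D, E, H}; now {S, A, B, D, E, F, G, H}.
Read '2': S→{B, E, F, G}, A→{F}, B→{D, F}, D→{D}, E→{G, H}, F→∅, G→{S, A, B}, H→{D, E, H}; now {S, A, B, D, E, F, G, H}.
Read '1': S→{F}, A→{G}, B→{C}, D→{G}, E→{H}, F→{E}, G→{D, G}, H→{C, G}; union {C, D, E, F, G, H}; ε-closure = {A, C, D, E, F, G, H}.
Read '1': A→{G}, C→{H}, D→{G}, E→{H}, F→{E}, G→{D, G}, H→{C, G}; union {C, D, E, G, H}; ε-closure = {A, C, D, E, F, G, H}.
That set has 7 states.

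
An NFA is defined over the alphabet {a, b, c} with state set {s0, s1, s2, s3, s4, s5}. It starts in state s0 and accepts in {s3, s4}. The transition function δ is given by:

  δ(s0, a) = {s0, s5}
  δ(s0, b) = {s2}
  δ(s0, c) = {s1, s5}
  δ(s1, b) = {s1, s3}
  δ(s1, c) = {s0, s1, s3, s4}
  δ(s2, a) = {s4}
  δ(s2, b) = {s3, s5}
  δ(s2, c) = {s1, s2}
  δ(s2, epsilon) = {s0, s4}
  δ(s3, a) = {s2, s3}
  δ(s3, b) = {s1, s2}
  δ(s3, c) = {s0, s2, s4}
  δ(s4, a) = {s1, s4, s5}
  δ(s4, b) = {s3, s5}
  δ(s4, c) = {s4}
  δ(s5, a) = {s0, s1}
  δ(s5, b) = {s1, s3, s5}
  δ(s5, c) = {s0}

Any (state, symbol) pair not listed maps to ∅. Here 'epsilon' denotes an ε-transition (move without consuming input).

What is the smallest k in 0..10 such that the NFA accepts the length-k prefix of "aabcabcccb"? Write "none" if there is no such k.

3

Start in {s0}.
Read 'a': {s0} → {s0, s5}.
Read 'a': {s0, s5} → {s0, s1, s5}.
Read 'b': {s0, s1, s5} → {s0, s1, s2, s3, s4, s5}.
None of the earlier sets intersect F, but {s0, s1, s2, s3, s4, s5} does.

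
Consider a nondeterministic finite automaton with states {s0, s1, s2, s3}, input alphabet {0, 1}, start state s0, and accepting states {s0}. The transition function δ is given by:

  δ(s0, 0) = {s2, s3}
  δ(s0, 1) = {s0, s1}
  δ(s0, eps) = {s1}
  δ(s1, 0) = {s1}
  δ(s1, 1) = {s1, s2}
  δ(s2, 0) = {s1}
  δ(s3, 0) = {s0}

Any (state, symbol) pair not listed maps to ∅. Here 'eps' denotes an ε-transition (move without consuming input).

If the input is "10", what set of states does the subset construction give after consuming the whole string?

{s1, s2, s3}

Start: ε-closure({s0}) = {s0, s1}.
Read '1': s0→{s0, s1}, s1→{s1, s2}; now {s0, s1, s2}.
Read '0': s0→{s2, s3}, s1→{s1}, s2→{s1}; now {s1, s2, s3}.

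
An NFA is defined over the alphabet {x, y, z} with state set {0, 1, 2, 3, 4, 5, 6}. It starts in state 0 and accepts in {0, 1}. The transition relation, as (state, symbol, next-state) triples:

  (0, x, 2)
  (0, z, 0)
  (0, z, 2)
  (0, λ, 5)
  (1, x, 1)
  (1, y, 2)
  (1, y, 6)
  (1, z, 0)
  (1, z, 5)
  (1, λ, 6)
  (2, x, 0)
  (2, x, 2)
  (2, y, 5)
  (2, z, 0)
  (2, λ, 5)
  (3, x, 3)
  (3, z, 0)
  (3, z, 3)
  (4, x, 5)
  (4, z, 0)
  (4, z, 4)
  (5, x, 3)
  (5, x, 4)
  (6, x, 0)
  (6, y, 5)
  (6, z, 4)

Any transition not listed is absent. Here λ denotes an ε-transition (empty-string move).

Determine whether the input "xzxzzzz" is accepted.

Start: ε-closure({0}) = {0, 5}.
Read 'x': 0→{2}, 5→{3, 4}; union {2, 3, 4}; ε-closure = {2, 3, 4, 5}.
Read 'z': 2→{0}, 3→{0, 3}, 4→{0, 4}, 5→∅; union {0, 3, 4}; ε-closure = {0, 3, 4, 5}.
Read 'x': 0→{2}, 3→{3}, 4→{5}, 5→{3, 4}; now {2, 3, 4, 5}.
Read 'z': 2→{0}, 3→{0, 3}, 4→{0, 4}, 5→∅; union {0, 3, 4}; ε-closure = {0, 3, 4, 5}.
Read 'z': 0→{0, 2}, 3→{0, 3}, 4→{0, 4}, 5→∅; union {0, 2, 3, 4}; ε-closure = {0, 2, 3, 4, 5}.
Read 'z': 0→{0, 2}, 2→{0}, 3→{0, 3}, 4→{0, 4}, 5→∅; union {0, 2, 3, 4}; ε-closure = {0, 2, 3, 4, 5}.
Read 'z': 0→{0, 2}, 2→{0}, 3→{0, 3}, 4→{0, 4}, 5→∅; union {0, 2, 3, 4}; ε-closure = {0, 2, 3, 4, 5}.
The final set {0, 2, 3, 4, 5} contains the accepting state 0.

Yes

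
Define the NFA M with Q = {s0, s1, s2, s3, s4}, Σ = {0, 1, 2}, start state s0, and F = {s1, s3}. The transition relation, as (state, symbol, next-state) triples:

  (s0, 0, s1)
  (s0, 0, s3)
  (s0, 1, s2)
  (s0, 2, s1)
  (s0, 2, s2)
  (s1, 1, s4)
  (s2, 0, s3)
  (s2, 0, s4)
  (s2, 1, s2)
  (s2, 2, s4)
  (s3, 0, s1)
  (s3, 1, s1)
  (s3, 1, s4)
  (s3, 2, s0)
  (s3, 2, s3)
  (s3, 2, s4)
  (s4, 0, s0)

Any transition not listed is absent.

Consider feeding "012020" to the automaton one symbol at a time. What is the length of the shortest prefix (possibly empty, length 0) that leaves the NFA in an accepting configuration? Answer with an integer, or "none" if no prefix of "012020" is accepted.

1

Start in {s0}.
Read '0': s0→{s1, s3}; now {s1, s3}.
None of the earlier sets intersect F, but {s1, s3} does.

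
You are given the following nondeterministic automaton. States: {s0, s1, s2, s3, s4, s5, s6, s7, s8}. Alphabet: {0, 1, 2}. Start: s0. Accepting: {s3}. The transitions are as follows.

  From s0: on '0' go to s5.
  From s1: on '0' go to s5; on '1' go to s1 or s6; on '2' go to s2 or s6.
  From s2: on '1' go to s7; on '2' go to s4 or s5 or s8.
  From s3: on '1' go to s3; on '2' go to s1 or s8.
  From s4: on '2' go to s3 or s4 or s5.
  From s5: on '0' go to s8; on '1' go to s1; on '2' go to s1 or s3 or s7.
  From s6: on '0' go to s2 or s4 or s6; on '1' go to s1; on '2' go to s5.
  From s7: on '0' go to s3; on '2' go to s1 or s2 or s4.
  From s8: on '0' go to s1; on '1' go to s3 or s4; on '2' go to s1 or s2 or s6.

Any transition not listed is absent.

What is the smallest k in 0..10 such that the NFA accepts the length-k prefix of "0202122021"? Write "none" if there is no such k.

Start in {s0}.
Read '0': s0→{s5}; now {s5}.
Read '2': s5→{s1, s3, s7}; now {s1, s3, s7}.
None of the earlier sets intersect F, but {s1, s3, s7} does.

2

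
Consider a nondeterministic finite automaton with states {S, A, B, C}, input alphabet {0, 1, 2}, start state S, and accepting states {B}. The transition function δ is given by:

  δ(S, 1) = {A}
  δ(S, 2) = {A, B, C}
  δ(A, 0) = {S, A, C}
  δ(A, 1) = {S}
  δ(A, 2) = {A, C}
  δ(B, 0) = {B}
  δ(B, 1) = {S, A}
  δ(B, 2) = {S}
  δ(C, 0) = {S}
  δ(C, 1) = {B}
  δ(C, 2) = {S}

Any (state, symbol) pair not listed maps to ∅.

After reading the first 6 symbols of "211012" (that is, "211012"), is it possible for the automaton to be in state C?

Start in {S}.
Read '2': S→{A, B, C}; now {A, B, C}.
Read '1': A→{S}, B→{S, A}, C→{B}; now {S, A, B}.
Read '1': S→{A}, A→{S}, B→{S, A}; now {S, A}.
Read '0': S→∅, A→{S, A, C}; now {S, A, C}.
Read '1': S→{A}, A→{S}, C→{B}; now {S, A, B}.
Read '2': S→{A, B, C}, A→{A, C}, B→{S}; now {S, A, B, C}.
State C is in {S, A, B, C}.

Yes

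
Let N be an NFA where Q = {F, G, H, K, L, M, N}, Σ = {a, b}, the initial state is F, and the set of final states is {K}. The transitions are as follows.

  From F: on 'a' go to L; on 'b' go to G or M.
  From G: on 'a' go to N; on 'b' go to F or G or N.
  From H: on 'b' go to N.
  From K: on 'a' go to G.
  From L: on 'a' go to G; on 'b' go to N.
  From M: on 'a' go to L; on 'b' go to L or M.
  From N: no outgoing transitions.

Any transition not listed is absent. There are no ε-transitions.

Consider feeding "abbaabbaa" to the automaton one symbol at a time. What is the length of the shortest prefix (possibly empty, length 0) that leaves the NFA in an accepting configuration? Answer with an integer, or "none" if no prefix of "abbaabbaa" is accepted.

none

Start in {F}.
Read 'a': {F} → {L}.
Read 'b': {L} → {N}.
Read 'b': {N} → ∅.
The set is empty and remains empty for the remaining 6 symbols.
No reachable set along the way intersects F.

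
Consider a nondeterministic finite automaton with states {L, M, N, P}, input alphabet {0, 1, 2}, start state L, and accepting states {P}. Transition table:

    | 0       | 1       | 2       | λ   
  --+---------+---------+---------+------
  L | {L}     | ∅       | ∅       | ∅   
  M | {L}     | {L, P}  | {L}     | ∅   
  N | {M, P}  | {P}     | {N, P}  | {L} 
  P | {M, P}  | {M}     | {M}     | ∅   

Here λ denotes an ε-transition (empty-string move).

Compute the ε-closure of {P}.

{P}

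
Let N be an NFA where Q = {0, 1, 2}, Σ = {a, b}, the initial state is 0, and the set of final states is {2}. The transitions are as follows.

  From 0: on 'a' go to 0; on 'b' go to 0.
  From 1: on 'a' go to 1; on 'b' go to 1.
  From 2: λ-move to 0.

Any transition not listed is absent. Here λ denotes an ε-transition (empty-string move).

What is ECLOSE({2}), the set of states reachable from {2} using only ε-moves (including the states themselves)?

{0, 2}

Begin with {2}.
ε-move 2 → 0; add 0.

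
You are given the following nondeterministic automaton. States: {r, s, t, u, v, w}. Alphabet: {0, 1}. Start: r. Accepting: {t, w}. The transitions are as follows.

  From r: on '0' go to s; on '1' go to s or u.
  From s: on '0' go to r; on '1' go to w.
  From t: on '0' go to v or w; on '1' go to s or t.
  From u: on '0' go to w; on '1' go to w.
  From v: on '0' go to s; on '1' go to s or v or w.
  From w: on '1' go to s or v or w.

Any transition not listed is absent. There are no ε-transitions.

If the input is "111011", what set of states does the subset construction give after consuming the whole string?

Start in {r}.
Read '1': r→{s, u}; now {s, u}.
Read '1': s→{w}, u→{w}; now {w}.
Read '1': w→{s, v, w}; now {s, v, w}.
Read '0': s→{r}, v→{s}, w→∅; now {r, s}.
Read '1': r→{s, u}, s→{w}; now {s, u, w}.
Read '1': s→{w}, u→{w}, w→{s, v, w}; now {s, v, w}.

{s, v, w}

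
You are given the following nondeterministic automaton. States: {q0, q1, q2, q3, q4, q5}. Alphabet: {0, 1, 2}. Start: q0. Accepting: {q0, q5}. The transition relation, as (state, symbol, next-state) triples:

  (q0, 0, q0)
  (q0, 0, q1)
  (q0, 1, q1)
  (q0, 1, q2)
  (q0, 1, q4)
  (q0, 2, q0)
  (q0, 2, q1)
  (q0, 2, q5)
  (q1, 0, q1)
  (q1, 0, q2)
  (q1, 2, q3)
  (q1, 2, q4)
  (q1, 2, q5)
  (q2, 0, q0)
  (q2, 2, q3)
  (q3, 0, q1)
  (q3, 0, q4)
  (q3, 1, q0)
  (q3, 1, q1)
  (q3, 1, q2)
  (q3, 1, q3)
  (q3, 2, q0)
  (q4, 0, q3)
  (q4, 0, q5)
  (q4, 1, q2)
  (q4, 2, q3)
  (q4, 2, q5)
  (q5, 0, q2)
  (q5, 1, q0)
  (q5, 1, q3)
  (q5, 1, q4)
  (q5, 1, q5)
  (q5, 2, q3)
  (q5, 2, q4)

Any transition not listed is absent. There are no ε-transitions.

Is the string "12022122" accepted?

Start in {q0}.
Read '1': {q0} → {q1, q2, q4}.
Read '2': {q1, q2, q4} → {q3, q4, q5}.
Read '0': {q3, q4, q5} → {q1, q2, q3, q4, q5}.
Read '2': {q1, q2, q3, q4, q5} → {q0, q3, q4, q5}.
Read '2': {q0, q3, q4, q5} → {q0, q1, q3, q4, q5}.
Read '1': {q0, q1, q3, q4, q5} → {q0, q1, q2, q3, q4, q5}.
Read '2': {q0, q1, q2, q3, q4, q5} → {q0, q1, q3, q4, q5}.
Read '2': {q0, q1, q3, q4, q5} → {q0, q1, q3, q4, q5}.
The final set {q0, q1, q3, q4, q5} contains the accepting states q0, q5.

Yes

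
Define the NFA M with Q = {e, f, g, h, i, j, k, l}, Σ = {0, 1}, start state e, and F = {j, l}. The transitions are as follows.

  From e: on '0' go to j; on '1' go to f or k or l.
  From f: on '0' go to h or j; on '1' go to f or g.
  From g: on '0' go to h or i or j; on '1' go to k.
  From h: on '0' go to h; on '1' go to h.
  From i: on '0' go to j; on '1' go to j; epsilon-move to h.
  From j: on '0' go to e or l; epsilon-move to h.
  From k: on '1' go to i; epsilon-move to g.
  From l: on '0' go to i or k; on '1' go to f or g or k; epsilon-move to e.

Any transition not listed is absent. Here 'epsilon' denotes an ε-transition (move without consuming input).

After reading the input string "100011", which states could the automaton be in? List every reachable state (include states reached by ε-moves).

{e, f, g, h, i, j, k, l}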